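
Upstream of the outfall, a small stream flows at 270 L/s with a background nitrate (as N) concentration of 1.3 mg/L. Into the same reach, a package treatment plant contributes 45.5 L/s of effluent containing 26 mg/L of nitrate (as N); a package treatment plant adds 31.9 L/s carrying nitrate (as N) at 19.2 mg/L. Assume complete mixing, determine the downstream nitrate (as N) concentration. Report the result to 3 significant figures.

6.18 mg/L

Mixed concentration C = ΣQC/ΣQ = (270.0·1.300 + 45.50·26.00 + 31.90·19.20) / 347.4 = 2146/347.4 = 6.179 mg/L.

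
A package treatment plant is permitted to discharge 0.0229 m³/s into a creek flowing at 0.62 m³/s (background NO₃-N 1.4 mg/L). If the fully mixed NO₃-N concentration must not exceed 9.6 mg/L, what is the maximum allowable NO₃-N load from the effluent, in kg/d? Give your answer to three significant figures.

458 kg/d

Mass balance at the limit: 0.6200·1.400 + 0.02290·Cₑ = 0.6429·9.6 → Cₑ = 231.6 mg/L.
Load = 0.02290 m³/s × 231.6 g/m³ × 86 400 s/d = 458.3 kg/d.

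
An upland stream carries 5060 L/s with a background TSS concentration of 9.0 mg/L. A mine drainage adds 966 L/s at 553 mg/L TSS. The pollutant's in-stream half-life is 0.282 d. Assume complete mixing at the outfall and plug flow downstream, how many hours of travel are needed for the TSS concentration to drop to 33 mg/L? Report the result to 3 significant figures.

10.4 h

Flow-weighted average: C = (5060·9.000 + 966.0·553.0) / 6026 = 579700/6026 = 96.21 mg/L.
Half-life 0.282 d → k = ln 2 / 0.282 = 2.458 d⁻¹.
96.21·exp(−k·t) = 33 → t = ln(96.21/33)/k = 37610 s = 10.45 h.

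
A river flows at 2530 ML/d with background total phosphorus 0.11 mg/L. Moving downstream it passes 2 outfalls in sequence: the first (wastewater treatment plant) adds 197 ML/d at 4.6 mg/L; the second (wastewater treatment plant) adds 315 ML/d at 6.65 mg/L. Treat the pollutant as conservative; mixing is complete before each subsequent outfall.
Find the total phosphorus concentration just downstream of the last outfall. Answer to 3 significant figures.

Below outfall 1: Q → 2727 ML/d, C = (2530·0.1100 + 197.0·4.600)/2727 = 0.4344 mg/L.
Below outfall 2: Q → 3042 ML/d, C = (2727·0.4344 + 315.0·6.650)/3042 = 1.078 mg/L.

1.08 mg/L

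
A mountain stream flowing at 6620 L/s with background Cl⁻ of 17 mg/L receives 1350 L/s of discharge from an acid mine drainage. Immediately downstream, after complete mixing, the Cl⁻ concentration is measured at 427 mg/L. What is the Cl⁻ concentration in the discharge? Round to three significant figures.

Mass balance: 6620·17.00 + 1350·Cₑ = 7970·427.0
→ Cₑ = (7970·427.0 − 6620·17.00) / 1350 = 2438 mg/L.

2440 mg/L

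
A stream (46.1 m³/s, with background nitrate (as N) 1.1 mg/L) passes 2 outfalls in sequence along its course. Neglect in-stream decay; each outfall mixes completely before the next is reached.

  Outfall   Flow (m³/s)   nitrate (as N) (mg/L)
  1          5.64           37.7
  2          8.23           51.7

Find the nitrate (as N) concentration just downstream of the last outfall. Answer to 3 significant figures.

Below outfall 1: Q → 51.74 m³/s, C = (46.10·1.100 + 5.640·37.70)/51.74 = 5.090 mg/L.
Below outfall 2: Q → 59.97 m³/s, C = (51.74·5.090 + 8.230·51.70)/59.97 = 11.49 mg/L.

11.5 mg/L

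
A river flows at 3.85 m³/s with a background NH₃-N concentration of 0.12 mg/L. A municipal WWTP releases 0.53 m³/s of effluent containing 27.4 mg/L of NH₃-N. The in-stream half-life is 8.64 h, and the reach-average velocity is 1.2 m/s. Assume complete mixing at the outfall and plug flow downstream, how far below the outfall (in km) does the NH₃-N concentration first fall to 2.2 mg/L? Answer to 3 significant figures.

Mixed concentration C = ΣQC/ΣQ = (3.850·0.1200 + 0.5300·27.40) / 4.380 = 14.98/4.380 = 3.421 mg/L.
Half-life 8.64 h → k = ln 2 / 8.64 = 0.08023 h⁻¹ = 1.925 d⁻¹.
Set 3.421·exp(−k·t) = 2.2 → t = ln(3.421/2.2)/k = 19810 s = 5.503 h.
Distance = v·t = 1.2·19810 = 23770 m = 23.77 km.

23.8 km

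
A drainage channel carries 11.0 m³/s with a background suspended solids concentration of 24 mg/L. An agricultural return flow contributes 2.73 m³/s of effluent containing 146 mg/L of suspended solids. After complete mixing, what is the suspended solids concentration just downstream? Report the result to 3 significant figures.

Conservation of mass: C = (11.00·24.00 + 2.730·146.0) / 13.73 = 662.6/13.73 = 48.26 mg/L.

48.3 mg/L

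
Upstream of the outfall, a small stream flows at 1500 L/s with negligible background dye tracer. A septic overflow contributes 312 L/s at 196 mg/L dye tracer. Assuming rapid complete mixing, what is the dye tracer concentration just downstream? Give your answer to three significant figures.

33.7 mg/L

Flow-weighted average: C = (1500·0 + 312.0·196.0) / 1812 = 61150/1812 = 33.75 mg/L.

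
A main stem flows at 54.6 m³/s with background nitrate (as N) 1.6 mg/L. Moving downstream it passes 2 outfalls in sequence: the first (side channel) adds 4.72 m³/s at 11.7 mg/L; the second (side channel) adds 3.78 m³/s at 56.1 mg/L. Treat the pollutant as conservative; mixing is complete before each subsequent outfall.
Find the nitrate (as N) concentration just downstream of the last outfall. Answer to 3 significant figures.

5.62 mg/L

Outfall 1: combined Q = 59.32 m³/s; C = (54.60·1.600 + 4.720·11.70)/59.32 = 2.404 mg/L.
Outfall 2: combined Q = 63.10 m³/s; C = (59.32·2.404 + 3.780·56.10)/63.10 = 5.620 mg/L.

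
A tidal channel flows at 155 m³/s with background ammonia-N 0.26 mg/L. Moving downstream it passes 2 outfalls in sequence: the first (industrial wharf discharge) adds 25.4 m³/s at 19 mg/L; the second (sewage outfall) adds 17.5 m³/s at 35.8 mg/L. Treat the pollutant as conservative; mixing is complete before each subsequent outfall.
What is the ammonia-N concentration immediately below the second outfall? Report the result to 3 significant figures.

5.81 mg/L

Outfall 1: combined Q = 180.4 m³/s; C = (155.0·0.2600 + 25.40·19.00)/180.4 = 2.899 mg/L.
Outfall 2: combined Q = 197.9 m³/s; C = (180.4·2.899 + 17.50·35.80)/197.9 = 5.808 mg/L.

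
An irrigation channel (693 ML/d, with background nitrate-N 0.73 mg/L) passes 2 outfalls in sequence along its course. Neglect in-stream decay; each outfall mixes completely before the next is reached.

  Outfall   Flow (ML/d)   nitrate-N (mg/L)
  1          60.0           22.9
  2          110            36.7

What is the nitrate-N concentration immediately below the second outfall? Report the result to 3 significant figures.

Below outfall 1: Q → 753.0 ML/d, C = (693.0·0.7300 + 60.00·22.90)/753.0 = 2.497 mg/L.
Below outfall 2: Q → 863.0 ML/d, C = (753.0·2.497 + 110.0·36.70)/863.0 = 6.856 mg/L.

6.86 mg/L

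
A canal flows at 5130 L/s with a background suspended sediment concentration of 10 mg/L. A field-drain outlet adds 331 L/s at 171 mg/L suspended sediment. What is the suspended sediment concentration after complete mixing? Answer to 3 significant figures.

After mixing, C = (5130·10.00 + 331.0·171.0) / 5461 = 107900/5461 = 19.76 mg/L.

19.8 mg/L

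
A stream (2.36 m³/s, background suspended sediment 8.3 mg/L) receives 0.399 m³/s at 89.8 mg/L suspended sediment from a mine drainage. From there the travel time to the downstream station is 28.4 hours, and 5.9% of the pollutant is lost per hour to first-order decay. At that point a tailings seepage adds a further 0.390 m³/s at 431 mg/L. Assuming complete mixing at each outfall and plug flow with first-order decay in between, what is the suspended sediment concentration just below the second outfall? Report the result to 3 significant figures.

56.5 mg/L

Flow-weighted average: C = (2.360·8.300 + 0.3990·89.80) / 2.759 = 55.42/2.759 = 20.09 mg/L; combined flow 2.759 m³/s.
5.9%/h lost → k = −ln(1 − 0.059) = 0.06081 h⁻¹.
Decay over the reach: 20.09·exp(−kt) = 20.09·0.1778 = 3.571 mg/L.
Second outfall: C = (2.759·3.571 + 0.3900·431.0)/3.149 = 56.51 mg/L.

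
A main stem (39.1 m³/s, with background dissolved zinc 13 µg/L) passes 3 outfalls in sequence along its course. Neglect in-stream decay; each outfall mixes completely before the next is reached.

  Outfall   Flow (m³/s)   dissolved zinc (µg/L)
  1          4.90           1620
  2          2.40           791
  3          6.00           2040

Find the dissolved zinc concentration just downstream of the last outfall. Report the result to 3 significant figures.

431 µg/L

Outfall 1: combined Q = 44.00 m³/s; C = (39.10·13.00 + 4.900·1620)/44.00 = 192.0 µg/L.
Outfall 2: combined Q = 46.40 m³/s; C = (44.00·192.0 + 2.400·791.0)/46.40 = 222.9 µg/L.
Outfall 3: combined Q = 52.40 m³/s; C = (46.40·222.9 + 6.000·2040)/52.40 = 431.0 µg/L.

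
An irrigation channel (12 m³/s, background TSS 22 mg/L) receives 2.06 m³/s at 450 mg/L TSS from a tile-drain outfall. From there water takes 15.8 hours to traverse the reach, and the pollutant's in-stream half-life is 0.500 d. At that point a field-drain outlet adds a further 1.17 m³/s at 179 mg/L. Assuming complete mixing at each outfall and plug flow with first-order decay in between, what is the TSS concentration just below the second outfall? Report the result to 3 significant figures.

After mixing, C = (12.00·22.00 + 2.060·450.0) / 14.06 = 1191/14.06 = 84.71 mg/L; combined flow 14.06 m³/s.
Half-life 0.500 d → k = ln 2 / 0.500 = 1.386 d⁻¹.
After decay, C = 84.71 × e^(−kt) = 84.71 × 0.4015 = 34.01 mg/L.
Second outfall: C = (14.06·34.01 + 1.170·179.0)/15.23 = 45.15 mg/L.

45.1 mg/L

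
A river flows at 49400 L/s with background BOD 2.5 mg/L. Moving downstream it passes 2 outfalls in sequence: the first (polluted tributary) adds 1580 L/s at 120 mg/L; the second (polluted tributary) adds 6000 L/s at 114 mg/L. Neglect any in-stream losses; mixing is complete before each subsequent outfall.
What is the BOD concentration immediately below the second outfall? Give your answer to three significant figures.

After outfall 1: Q = 49400 + 1580 = 50980 L/s; C = (49400·2.500 + 1580·120.0)/50980 = 6.142 mg/L.
After outfall 2: Q = 50980 + 6000 = 56980 L/s; C = (50980·6.142 + 6000·114.0)/56980 = 17.50 mg/L.

17.5 mg/L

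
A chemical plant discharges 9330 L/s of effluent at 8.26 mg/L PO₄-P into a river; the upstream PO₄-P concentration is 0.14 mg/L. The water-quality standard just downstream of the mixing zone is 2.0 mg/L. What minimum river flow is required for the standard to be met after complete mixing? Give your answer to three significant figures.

31400 L/s

Set C_mix = 2.0: (Q·0.1400 + 9330·8.260) / (Q + 9330) = 2.0
→ Q = 9330·(8.260 − 2.0)/(2.0 − 0.1400) = 31400 L/s.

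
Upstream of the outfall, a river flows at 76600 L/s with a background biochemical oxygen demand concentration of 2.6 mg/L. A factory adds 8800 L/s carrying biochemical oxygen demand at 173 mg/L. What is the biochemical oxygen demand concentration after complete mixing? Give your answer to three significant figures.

20.2 mg/L

Flow-weighted average: C = (76600·2.600 + 8800·173.0) / 85400 = 1722000/85400 = 20.16 mg/L.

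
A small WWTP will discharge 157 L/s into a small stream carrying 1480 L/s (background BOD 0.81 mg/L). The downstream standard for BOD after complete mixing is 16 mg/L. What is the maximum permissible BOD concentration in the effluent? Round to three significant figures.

159 mg/L

At the limit, (Qr·Cr + Qe·Cₑ)/(Qr + Qe) = 16:
Cₑ = (1637·16 − 1480·0.8100) / 157.0 = 159.2 mg/L.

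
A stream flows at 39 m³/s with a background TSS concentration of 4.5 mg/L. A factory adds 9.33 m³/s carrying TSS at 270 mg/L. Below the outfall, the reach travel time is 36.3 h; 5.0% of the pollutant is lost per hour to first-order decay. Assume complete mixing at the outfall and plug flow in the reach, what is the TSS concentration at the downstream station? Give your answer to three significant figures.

Flow-weighted average: C = (39.00·4.500 + 9.330·270.0) / 48.33 = 2695/48.33 = 55.75 mg/L.
5.0%/h lost → k = −ln(1 − 0.05) = 0.05129 h⁻¹.
Decay over the reach: 55.75·exp(−kt) = 55.75·0.1554 = 8.663 mg/L.

8.66 mg/L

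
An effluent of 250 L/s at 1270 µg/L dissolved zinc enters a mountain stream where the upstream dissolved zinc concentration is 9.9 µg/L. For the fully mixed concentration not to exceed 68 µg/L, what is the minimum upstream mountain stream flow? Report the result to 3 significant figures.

Set C_mix = 68: (Q·9.900 + 250.0·1270) / (Q + 250.0) = 68
→ Q = 250.0·(1270 − 68)/(68 − 9.900) = 5172 L/s.

5170 L/s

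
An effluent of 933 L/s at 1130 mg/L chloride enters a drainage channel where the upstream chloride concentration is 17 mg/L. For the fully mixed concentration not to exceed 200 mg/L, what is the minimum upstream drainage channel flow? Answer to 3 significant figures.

Set C_mix = 200: (Q·17.00 + 933.0·1130) / (Q + 933.0) = 200
→ Q = 933.0·(1130 − 200)/(200 − 17.00) = 4741 L/s.

4740 L/s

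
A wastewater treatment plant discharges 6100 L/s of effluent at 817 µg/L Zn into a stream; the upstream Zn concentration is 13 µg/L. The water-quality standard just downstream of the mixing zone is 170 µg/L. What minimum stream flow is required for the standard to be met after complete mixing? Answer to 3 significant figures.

25100 L/s

Set C_mix = 170: (Q·13.00 + 6100·817.0) / (Q + 6100) = 170
→ Q = 6100·(817.0 − 170)/(170 − 13.00) = 25140 L/s.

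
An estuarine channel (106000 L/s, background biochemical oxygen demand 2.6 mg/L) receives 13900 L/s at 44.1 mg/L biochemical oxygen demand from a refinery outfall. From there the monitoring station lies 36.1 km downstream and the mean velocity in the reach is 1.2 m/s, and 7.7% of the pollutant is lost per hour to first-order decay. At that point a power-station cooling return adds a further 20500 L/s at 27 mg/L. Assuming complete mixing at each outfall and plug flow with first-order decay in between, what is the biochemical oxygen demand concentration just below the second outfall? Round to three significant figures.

7.18 mg/L

Flow-weighted average: C = (106000·2.600 + 13900·44.10) / 119900 = 888600/119900 = 7.411 mg/L; combined flow 119900 L/s.
Travel time t = 36.1·1000 / 1.2 = 30080 s = 8.356 h.
7.7%/h lost → k = −ln(1 − 0.077) = 0.08013 h⁻¹.
After decay, C = 7.411 × e^(−kt) = 7.411 × 0.5119 = 3.794 mg/L.
Second outfall: C = (119900·3.794 + 20500·27.00)/140400 = 7.182 mg/L.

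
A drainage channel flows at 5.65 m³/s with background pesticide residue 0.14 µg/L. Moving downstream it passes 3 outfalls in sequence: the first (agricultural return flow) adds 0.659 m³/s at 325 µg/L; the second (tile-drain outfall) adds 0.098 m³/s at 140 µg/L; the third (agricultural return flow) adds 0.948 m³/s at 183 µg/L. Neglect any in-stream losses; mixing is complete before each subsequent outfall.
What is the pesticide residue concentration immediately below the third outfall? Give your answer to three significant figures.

Below outfall 1: Q → 6.309 m³/s, C = (5.650·0.1400 + 0.6590·325.0)/6.309 = 34.07 µg/L.
Below outfall 2: Q → 6.407 m³/s, C = (6.309·34.07 + 0.09800·140.0)/6.407 = 35.69 µg/L.
Below outfall 3: Q → 7.355 m³/s, C = (6.407·35.69 + 0.9480·183.0)/7.355 = 54.68 µg/L.

54.7 µg/L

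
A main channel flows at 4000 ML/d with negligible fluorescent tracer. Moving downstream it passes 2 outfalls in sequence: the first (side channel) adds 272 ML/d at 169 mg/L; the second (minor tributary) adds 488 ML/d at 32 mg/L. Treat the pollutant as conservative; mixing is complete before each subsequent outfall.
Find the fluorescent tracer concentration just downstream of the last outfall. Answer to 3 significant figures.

12.9 mg/L

Below outfall 1: Q → 4272 ML/d, C = (4000·0 + 272.0·169.0)/4272 = 10.76 mg/L.
Below outfall 2: Q → 4760 ML/d, C = (4272·10.76 + 488.0·32.00)/4760 = 12.94 mg/L.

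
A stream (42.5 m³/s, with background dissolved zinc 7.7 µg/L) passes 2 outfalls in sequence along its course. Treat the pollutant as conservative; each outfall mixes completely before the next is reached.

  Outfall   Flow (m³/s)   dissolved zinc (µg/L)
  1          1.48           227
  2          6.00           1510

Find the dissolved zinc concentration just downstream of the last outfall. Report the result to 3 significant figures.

195 µg/L

Outfall 1: combined Q = 43.98 m³/s; C = (42.50·7.700 + 1.480·227.0)/43.98 = 15.08 µg/L.
Outfall 2: combined Q = 49.98 m³/s; C = (43.98·15.08 + 6.000·1510)/49.98 = 194.5 µg/L.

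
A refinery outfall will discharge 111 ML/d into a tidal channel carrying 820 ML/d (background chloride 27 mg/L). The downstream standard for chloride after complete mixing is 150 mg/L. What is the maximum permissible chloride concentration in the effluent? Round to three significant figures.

1060 mg/L

At the limit, (Qr·Cr + Qe·Cₑ)/(Qr + Qe) = 150:
Cₑ = (931.0·150 − 820.0·27.00) / 111.0 = 1059 mg/L.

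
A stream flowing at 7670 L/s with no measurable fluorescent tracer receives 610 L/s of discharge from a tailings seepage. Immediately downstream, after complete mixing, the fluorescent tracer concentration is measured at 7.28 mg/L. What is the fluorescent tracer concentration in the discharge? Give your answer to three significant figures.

Mass balance: 7670·0 + 610.0·Cₑ = 8280·7.280
→ Cₑ = (8280·7.280 − 7670·0) / 610.0 = 98.82 mg/L.

98.8 mg/L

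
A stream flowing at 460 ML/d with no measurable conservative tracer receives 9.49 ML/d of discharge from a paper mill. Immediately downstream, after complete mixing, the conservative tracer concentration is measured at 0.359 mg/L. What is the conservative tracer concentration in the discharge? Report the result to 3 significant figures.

17.8 mg/L

Mass balance: 460.0·0 + 9.490·Cₑ = 469.5·0.3590
→ Cₑ = (469.5·0.3590 − 460.0·0) / 9.490 = 17.76 mg/L.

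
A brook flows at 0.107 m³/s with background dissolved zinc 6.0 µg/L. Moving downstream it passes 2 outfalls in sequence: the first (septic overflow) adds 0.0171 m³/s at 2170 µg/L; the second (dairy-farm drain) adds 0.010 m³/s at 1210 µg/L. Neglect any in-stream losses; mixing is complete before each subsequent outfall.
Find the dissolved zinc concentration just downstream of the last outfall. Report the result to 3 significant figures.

Outfall 1: combined Q = 0.1241 m³/s; C = (0.1070·6.000 + 0.01710·2170)/0.1241 = 304.2 µg/L.
Outfall 2: combined Q = 0.1341 m³/s; C = (0.1241·304.2 + 0.01000·1210)/0.1341 = 371.7 µg/L.

372 µg/L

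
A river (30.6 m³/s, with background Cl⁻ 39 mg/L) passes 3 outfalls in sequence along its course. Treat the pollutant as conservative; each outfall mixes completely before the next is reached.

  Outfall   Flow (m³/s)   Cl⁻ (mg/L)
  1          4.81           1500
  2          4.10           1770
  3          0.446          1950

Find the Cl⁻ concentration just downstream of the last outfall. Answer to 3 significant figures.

Below outfall 1: Q → 35.41 m³/s, C = (30.60·39.00 + 4.810·1500)/35.41 = 237.5 mg/L.
Below outfall 2: Q → 39.51 m³/s, C = (35.41·237.5 + 4.100·1770)/39.51 = 396.5 mg/L.
Below outfall 3: Q → 39.96 m³/s, C = (39.51·396.5 + 0.4460·1950)/39.96 = 413.8 mg/L.

414 mg/L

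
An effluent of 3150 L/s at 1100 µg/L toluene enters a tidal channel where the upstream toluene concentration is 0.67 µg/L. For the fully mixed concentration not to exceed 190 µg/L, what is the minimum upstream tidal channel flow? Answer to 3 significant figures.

Set C_mix = 190: (Q·0.6700 + 3150·1100) / (Q + 3150) = 190
→ Q = 3150·(1100 − 190)/(190 − 0.6700) = 15140 L/s.

15100 L/s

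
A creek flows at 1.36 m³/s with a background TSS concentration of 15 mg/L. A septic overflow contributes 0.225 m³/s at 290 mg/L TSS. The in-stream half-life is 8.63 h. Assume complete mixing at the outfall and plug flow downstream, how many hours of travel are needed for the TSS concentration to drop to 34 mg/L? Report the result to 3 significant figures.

5.77 h

Mass balance: C = (1.360·15.00 + 0.2250·290.0) / 1.585 = 85.65/1.585 = 54.04 mg/L.
Half-life 8.63 h → k = ln 2 / 8.63 = 0.08032 h⁻¹ = 1.928 d⁻¹.
54.04·exp(−k·t) = 34 → t = ln(54.04/34)/k = 20770 s = 5.769 h.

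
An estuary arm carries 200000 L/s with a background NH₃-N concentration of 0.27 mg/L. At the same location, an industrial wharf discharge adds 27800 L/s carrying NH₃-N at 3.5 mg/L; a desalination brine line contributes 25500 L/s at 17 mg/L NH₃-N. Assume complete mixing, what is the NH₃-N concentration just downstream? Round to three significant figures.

2.31 mg/L

Flow-weighted average: C = (200000·0.2700 + 27800·3.500 + 25500·17.00) / 253300 = 584800/253300 = 2.309 mg/L.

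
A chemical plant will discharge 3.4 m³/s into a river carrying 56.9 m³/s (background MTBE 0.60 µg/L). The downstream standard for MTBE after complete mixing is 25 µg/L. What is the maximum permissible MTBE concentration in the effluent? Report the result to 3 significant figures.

433 µg/L

At the limit, (Qr·Cr + Qe·Cₑ)/(Qr + Qe) = 25:
Cₑ = (60.30·25 − 56.90·0.6000) / 3.400 = 433.3 µg/L.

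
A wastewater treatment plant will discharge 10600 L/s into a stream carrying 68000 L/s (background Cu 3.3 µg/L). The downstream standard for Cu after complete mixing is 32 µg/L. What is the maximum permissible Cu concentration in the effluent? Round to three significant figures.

At the limit, (Qr·Cr + Qe·Cₑ)/(Qr + Qe) = 32:
Cₑ = (78600·32 − 68000·3.300) / 10600 = 216.1 µg/L.

216 µg/L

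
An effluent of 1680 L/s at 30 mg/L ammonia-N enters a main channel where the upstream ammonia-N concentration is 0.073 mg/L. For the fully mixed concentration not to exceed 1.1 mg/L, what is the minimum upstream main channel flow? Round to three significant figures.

47300 L/s

Set C_mix = 1.1: (Q·0.07300 + 1680·30.00) / (Q + 1680) = 1.1
→ Q = 1680·(30.00 − 1.1)/(1.1 − 0.07300) = 47280 L/s.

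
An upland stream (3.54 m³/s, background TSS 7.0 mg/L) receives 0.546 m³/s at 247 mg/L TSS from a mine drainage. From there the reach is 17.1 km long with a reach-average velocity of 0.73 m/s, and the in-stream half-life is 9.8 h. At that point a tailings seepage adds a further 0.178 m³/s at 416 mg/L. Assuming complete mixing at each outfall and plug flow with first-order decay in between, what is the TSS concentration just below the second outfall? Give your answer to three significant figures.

After mixing, C = (3.540·7.000 + 0.5460·247.0) / 4.086 = 159.6/4.086 = 39.07 mg/L; combined flow 4.086 m³/s.
Travel time t = 17.1·1000 / 0.73 = 23420 s = 6.507 h.
Half-life 9.8 h → k = ln 2 / 9.8 = 0.07073 h⁻¹ = 1.698 d⁻¹.
Applying C = C₀e^(−kt): 39.07 × 0.6311 = 24.66 mg/L.
Second outfall: C = (4.086·24.66 + 0.1780·416.0)/4.264 = 41.00 mg/L.

41.0 mg/L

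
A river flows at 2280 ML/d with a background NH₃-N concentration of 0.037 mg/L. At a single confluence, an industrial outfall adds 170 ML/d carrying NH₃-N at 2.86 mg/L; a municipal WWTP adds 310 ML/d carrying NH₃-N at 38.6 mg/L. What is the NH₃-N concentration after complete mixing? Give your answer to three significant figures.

4.54 mg/L

Flow-weighted average: C = (2280·0.03700 + 170.0·2.860 + 310.0·38.60) / 2760 = 12540/2760 = 4.542 mg/L.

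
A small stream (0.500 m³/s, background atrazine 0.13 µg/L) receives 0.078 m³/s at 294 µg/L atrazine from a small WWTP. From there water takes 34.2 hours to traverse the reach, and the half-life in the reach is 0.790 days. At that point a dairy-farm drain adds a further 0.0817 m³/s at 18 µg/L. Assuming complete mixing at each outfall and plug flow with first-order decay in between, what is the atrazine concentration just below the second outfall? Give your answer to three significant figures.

12.2 µg/L

Flow-weighted average: C = (0.5000·0.1300 + 0.07800·294.0) / 0.5780 = 23.00/0.5780 = 39.79 µg/L; combined flow 0.5780 m³/s.
Half-life 0.790 d → k = ln 2 / 0.790 = 0.8774 d⁻¹.
First-order decay: C = 39.79·exp(−k·t) = 39.79·0.2864 = 11.40 µg/L.
Second outfall: C = (0.5780·11.40 + 0.08170·18.00)/0.6597 = 12.21 µg/L.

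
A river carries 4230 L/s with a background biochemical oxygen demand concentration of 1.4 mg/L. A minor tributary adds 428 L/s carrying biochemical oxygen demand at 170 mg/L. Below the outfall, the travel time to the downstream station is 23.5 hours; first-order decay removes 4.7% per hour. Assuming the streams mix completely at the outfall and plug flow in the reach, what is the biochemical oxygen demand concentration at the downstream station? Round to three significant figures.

5.45 mg/L

Flow-weighted average: C = (4230·1.400 + 428.0·170.0) / 4658 = 78680/4658 = 16.89 mg/L.
4.7%/h lost → k = −ln(1 − 0.047) = 0.04814 h⁻¹.
Decay over the reach: 16.89·exp(−kt) = 16.89·0.3226 = 5.450 mg/L.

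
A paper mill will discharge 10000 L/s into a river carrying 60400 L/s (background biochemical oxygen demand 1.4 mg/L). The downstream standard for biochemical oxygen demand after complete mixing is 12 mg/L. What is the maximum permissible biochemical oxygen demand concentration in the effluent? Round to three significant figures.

At the limit, (Qr·Cr + Qe·Cₑ)/(Qr + Qe) = 12:
Cₑ = (70400·12 − 60400·1.400) / 10000 = 76.02 mg/L.

76.0 mg/L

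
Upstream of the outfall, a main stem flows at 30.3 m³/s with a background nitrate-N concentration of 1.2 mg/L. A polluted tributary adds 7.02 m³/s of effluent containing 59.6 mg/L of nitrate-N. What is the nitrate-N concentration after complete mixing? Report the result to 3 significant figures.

Mass balance: C = (30.30·1.200 + 7.020·59.60) / 37.32 = 454.8/37.32 = 12.19 mg/L.

12.2 mg/L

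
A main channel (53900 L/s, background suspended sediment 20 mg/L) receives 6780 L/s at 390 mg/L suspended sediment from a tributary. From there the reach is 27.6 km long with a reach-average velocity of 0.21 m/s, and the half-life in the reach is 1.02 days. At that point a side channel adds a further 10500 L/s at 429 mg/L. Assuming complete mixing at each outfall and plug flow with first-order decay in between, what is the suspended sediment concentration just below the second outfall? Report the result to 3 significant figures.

Mixed concentration C = ΣQC/ΣQ = (53900·20.00 + 6780·390.0) / 60680 = 3722000/60680 = 61.34 mg/L; combined flow 60680 L/s.
Travel time t = 27.6·1000 / 0.21 = 131400 s = 36.51 h.
Half-life 1.02 d → k = ln 2 / 1.02 = 0.6796 d⁻¹.
Decay over the reach: 61.34·exp(−kt) = 61.34·0.3557 = 21.82 mg/L.
Second outfall: C = (60680·21.82 + 10500·429.0)/71180 = 81.88 mg/L.

81.9 mg/L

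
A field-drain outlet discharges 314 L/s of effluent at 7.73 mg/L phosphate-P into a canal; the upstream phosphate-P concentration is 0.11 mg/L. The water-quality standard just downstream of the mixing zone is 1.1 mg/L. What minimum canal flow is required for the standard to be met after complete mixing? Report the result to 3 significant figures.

2100 L/s

Set C_mix = 1.1: (Q·0.1100 + 314.0·7.730) / (Q + 314.0) = 1.1
→ Q = 314.0·(7.730 − 1.1)/(1.1 − 0.1100) = 2103 L/s.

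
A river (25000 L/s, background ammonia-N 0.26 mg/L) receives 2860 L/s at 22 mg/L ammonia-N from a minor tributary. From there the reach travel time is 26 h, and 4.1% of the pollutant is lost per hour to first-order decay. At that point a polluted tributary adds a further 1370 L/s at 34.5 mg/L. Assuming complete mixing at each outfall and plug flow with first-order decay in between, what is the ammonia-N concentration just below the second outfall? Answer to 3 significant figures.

2.42 mg/L

Mixed concentration C = ΣQC/ΣQ = (25000·0.2600 + 2860·22.00) / 27860 = 69420/27860 = 2.492 mg/L; combined flow 27860 L/s.
4.1%/h lost → k = −ln(1 − 0.041) = 0.04186 h⁻¹.
Decay over the reach: 2.492·exp(−kt) = 2.492·0.3367 = 0.8390 mg/L.
Second outfall: C = (27860·0.8390 + 1370·34.50)/29230 = 2.417 mg/L.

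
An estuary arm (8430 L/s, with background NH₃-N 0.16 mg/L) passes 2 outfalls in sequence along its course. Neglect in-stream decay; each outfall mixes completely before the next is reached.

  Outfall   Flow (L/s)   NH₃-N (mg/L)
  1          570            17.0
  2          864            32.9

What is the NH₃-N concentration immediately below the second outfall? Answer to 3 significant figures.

Outfall 1: combined Q = 9000 L/s; C = (8430·0.1600 + 570.0·17.00)/9000 = 1.227 mg/L.
Outfall 2: combined Q = 9864 L/s; C = (9000·1.227 + 864.0·32.90)/9864 = 4.001 mg/L.

4.00 mg/L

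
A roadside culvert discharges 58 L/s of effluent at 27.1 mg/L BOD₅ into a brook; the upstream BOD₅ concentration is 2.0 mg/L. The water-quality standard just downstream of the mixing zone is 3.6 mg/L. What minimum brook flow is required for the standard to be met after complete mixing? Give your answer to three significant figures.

Set C_mix = 3.6: (Q·2.000 + 58.00·27.10) / (Q + 58.00) = 3.6
→ Q = 58.00·(27.10 − 3.6)/(3.6 − 2.000) = 851.9 L/s.

852 L/s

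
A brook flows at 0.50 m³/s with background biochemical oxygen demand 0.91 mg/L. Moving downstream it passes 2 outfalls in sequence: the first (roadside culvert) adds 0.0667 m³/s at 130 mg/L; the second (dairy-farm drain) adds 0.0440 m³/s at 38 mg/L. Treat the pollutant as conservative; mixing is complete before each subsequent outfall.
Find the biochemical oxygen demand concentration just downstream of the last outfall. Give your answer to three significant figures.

17.7 mg/L

Outfall 1: combined Q = 0.5667 m³/s; C = (0.5000·0.9100 + 0.06670·130.0)/0.5667 = 16.10 mg/L.
Outfall 2: combined Q = 0.6107 m³/s; C = (0.5667·16.10 + 0.04400·38.00)/0.6107 = 17.68 mg/L.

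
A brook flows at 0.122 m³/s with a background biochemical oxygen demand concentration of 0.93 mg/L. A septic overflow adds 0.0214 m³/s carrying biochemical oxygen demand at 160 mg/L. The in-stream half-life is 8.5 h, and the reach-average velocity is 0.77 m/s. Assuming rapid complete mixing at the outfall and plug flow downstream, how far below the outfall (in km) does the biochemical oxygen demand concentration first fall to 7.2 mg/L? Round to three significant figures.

41.9 km

Flow-weighted average: C = (0.1220·0.9300 + 0.02140·160.0) / 0.1434 = 3.537/0.1434 = 24.67 mg/L.
Half-life 8.5 h → k = ln 2 / 8.5 = 0.08155 h⁻¹ = 1.957 d⁻¹.
Set 24.67·exp(−k·t) = 7.2 → t = ln(24.67/7.2)/k = 54360 s = 15.10 h.
Distance = v·t = 0.77·54360 = 41860 m = 41.86 km.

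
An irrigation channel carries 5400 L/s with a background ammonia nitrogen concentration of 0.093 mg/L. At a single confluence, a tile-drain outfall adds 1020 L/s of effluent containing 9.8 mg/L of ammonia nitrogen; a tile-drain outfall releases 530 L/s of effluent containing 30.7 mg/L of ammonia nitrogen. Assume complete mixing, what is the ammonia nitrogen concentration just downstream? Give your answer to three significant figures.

Flow-weighted average: C = (5400·0.09300 + 1020·9.800 + 530.0·30.70) / 6950 = 26770/6950 = 3.852 mg/L.

3.85 mg/L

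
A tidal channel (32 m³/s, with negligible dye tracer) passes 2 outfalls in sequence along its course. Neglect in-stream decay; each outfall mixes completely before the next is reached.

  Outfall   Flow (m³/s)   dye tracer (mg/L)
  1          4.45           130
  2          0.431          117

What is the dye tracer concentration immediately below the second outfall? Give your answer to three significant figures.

17.1 mg/L

Below outfall 1: Q → 36.45 m³/s, C = (32.00·0 + 4.450·130.0)/36.45 = 15.87 mg/L.
Below outfall 2: Q → 36.88 m³/s, C = (36.45·15.87 + 0.4310·117.0)/36.88 = 17.05 mg/L.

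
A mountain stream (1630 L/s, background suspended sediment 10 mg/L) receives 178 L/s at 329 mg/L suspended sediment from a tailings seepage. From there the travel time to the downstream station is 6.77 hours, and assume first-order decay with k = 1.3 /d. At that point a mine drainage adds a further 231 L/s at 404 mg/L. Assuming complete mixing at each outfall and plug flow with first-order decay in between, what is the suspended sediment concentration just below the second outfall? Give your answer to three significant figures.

71.2 mg/L

After mixing, C = (1630·10.00 + 178.0·329.0) / 1808 = 74860/1808 = 41.41 mg/L; combined flow 1808 L/s.
Applying C = C₀e^(−kt): 41.41 × 0.6930 = 28.69 mg/L.
At the second outfall, C = (1808·28.69 + 231.0·404.0) / (1808 + 231.0) = 71.21 mg/L.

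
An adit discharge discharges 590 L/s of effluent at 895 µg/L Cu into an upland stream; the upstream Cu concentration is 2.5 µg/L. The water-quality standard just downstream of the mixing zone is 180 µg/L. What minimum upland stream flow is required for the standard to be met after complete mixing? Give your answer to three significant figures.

2380 L/s

Set C_mix = 180: (Q·2.500 + 590.0·895.0) / (Q + 590.0) = 180
→ Q = 590.0·(895.0 − 180)/(180 − 2.500) = 2377 L/s.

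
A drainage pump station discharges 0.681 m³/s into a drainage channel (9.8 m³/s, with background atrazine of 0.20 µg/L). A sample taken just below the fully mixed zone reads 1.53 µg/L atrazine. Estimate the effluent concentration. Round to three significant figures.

Mass balance: 9.800·0.2000 + 0.6810·Cₑ = 10.48·1.530
→ Cₑ = (10.48·1.530 − 9.800·0.2000) / 0.6810 = 20.67 µg/L.

20.7 µg/L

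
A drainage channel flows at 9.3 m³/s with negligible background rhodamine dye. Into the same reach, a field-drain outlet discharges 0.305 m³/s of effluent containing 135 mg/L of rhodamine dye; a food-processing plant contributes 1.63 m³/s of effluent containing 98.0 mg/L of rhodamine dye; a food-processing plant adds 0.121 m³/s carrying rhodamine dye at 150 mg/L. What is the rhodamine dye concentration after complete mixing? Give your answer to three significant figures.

Mixed concentration C = ΣQC/ΣQ = (9.300·0 + 0.3050·135.0 + 1.630·98.00 + 0.1210·150.0) / 11.36 = 219.1/11.36 = 19.29 mg/L.

19.3 mg/L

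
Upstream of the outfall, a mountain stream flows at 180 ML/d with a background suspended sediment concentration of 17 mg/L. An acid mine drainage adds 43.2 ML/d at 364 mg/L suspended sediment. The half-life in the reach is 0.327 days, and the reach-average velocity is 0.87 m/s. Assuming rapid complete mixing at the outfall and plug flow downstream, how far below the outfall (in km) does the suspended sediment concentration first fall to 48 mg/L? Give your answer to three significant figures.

Conservation of mass: C = (180.0·17.00 + 43.20·364.0) / 223.2 = 18780/223.2 = 84.16 mg/L.
Half-life 0.327 d → k = ln 2 / 0.327 = 2.120 d⁻¹.
Set 84.16·exp(−k·t) = 48 → t = ln(84.16/48)/k = 22890 s = 6.358 h.
Distance = v·t = 0.87·22890 = 19910 m = 19.91 km.

19.9 km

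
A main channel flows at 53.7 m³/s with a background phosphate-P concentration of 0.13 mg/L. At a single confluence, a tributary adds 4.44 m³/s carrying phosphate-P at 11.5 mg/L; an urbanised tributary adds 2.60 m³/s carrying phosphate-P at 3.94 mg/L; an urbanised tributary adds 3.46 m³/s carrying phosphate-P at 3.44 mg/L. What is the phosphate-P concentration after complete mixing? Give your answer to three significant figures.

1.25 mg/L

Flow-weighted average: C = (53.70·0.1300 + 4.440·11.50 + 2.600·3.940 + 3.460·3.440) / 64.20 = 80.19/64.20 = 1.249 mg/L.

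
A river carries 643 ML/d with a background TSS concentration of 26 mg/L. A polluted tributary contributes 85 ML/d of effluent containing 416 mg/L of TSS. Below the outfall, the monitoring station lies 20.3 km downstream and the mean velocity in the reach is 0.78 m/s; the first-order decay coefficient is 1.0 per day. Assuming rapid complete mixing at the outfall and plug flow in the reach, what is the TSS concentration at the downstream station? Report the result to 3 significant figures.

After mixing, C = (643.0·26.00 + 85.00·416.0) / 728.0 = 52080/728.0 = 71.54 mg/L.
Travel time t = 20.3·1000 / 0.78 = 26030 s = 7.229 h.
Applying C = C₀e^(−kt): 71.54 × 0.7399 = 52.93 mg/L.

52.9 mg/L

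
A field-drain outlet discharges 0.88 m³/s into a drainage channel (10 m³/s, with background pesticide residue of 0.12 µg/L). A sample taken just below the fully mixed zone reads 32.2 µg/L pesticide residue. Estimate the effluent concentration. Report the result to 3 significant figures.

Mass balance: 10.00·0.1200 + 0.8800·Cₑ = 10.88·32.20
→ Cₑ = (10.88·32.20 − 10.00·0.1200) / 0.8800 = 396.7 µg/L.

397 µg/L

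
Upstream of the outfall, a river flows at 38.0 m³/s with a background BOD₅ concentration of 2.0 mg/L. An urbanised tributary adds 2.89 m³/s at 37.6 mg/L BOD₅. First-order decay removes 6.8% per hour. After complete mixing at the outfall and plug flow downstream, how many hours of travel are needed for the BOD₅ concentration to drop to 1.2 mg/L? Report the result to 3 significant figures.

Flow-weighted average: C = (38.00·2.000 + 2.890·37.60) / 40.89 = 184.7/40.89 = 4.516 mg/L.
6.8%/h lost → k = −ln(1 − 0.068) = 0.07042 h⁻¹.
4.516·exp(−k·t) = 1.2 → t = ln(4.516/1.2)/k = 67750 s = 18.82 h.

18.8 h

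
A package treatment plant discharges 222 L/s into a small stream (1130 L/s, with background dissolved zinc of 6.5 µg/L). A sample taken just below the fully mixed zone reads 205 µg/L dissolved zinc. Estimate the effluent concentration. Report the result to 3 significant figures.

Mass balance: 1130·6.500 + 222.0·Cₑ = 1352·205.0
→ Cₑ = (1352·205.0 − 1130·6.500) / 222.0 = 1215 µg/L.

1220 µg/L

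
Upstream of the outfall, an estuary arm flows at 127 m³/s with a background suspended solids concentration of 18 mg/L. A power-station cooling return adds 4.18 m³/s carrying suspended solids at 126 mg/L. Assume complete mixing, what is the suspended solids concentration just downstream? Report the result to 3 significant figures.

Mixed concentration C = ΣQC/ΣQ = (127.0·18.00 + 4.180·126.0) / 131.2 = 2813/131.2 = 21.44 mg/L.

21.4 mg/L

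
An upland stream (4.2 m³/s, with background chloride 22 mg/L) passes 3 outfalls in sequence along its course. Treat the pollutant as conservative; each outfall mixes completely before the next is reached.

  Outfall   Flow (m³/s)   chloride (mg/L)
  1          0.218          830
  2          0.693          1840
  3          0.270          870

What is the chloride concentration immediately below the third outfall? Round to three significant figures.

331 mg/L

Outfall 1: combined Q = 4.418 m³/s; C = (4.200·22.00 + 0.2180·830.0)/4.418 = 61.87 mg/L.
Outfall 2: combined Q = 5.111 m³/s; C = (4.418·61.87 + 0.6930·1840)/5.111 = 303.0 mg/L.
Outfall 3: combined Q = 5.381 m³/s; C = (5.111·303.0 + 0.2700·870.0)/5.381 = 331.4 mg/L.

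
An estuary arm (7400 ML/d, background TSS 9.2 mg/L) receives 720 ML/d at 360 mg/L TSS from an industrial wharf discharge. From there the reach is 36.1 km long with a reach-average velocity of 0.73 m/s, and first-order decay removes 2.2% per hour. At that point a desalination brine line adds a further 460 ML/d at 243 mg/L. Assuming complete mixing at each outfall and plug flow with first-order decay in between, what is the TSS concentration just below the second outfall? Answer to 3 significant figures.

41.1 mg/L

Mixed concentration C = ΣQC/ΣQ = (7400·9.200 + 720.0·360.0) / 8120 = 327300/8120 = 40.31 mg/L; combined flow 8120 ML/d.
Travel time t = 36.1·1000 / 0.73 = 49450 s = 13.74 h.
2.2%/h lost → k = −ln(1 − 0.022) = 0.02225 h⁻¹.
Decay over the reach: 40.31·exp(−kt) = 40.31·0.7367 = 29.69 mg/L.
Second outfall: C = (8120·29.69 + 460.0·243.0)/8580 = 41.13 mg/L.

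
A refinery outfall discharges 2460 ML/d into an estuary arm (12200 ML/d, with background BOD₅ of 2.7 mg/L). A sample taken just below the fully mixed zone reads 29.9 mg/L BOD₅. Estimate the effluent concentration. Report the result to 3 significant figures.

165 mg/L

Mass balance: 12200·2.700 + 2460·Cₑ = 14660·29.90
→ Cₑ = (14660·29.90 − 12200·2.700) / 2460 = 164.8 mg/L.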